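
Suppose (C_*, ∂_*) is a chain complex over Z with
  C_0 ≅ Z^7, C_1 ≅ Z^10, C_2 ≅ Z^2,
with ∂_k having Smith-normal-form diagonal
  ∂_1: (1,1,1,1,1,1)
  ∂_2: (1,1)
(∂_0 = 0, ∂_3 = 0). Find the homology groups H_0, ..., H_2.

H_0 ≅ Z,  H_1 ≅ Z^2,  H_2 = 0.

H_0: b_0 = 7 − 0 − 6 = 1; torsion from ∂_1 factors > 1: none. So H_0 ≅ Z.
H_1: b_1 = 10 − 6 − 2 = 2; torsion from ∂_2 factors > 1: none. So H_1 ≅ Z^2.
H_2: b_2 = 2 − 2 − 0 = 0; torsion from ∂_3 factors > 1: none. So H_2 ≅ 0.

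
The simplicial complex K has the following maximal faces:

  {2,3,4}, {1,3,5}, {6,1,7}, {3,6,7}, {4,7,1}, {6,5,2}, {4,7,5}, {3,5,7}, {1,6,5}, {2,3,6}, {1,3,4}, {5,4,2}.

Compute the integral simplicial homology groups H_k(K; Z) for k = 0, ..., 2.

H_0 = Z,  H_1 = Z/2,  H_2 = 0.

Take the total order 1 < 2 < 3 < 4 < 5 < 6 < 7 on the vertex set. Then K (dimension 2) consists of the simplices:

  0-simplices (7): [1], [2], [3], [4], [5], [6], [7]
  1-simplices (18): [1,3], [1,4], [1,5], [1,6], [1,7], [2,3], [2,4], [2,5], [2,6], [3,4], [3,5], [3,6], [3,7], [4,5], [4,7], [5,6], [5,7], [6,7]
  2-simplices (12): [1,3,4], [1,3,5], [1,4,7], [1,5,6], [1,6,7], [2,3,4], [2,3,6], [2,4,5], [2,5,6], [3,5,7], [3,6,7], [4,5,7]

Hence C_0 ≅ Z^7, C_1 ≅ Z^18, C_2 ≅ Z^12.

The boundary map ∂_1: C_1 → C_0 maps an edge to its endpoints' difference, ∂[p,q] = q − p. For instance
  ∂[3,7] = [7] − [3].
The 7×18 boundary matrix has rank 6 and Smith normal form diag(1,1,1,1,1,1).

∂_2: C_2 → C_1 sends each 2-simplex [p,q,r] to [q,r] − [p,r] + [p,q]. For instance
  ∂[2,4,5] = [4,5] − [2,5] + [2,4],
  ∂[2,5,6] = [5,6] − [2,6] + [2,5].
As a 18×12 matrix over Z this has rank 12, with invariant factors (1,1,1,1,1,1,1,1,1,1,1,2).

Now H_k = ker ∂_k / im ∂_{k+1}, so:

  H_0: rank C_0 − rank ∂_1 = 7 − 6 = 1, and the invariant factors of ∂_1 are all 1, so H_0 ≅ Z.
  H_1: rank ker ∂_1 − rank ∂_2 = (18 − 6) − 12 = 0, and ∂_2 has invariant factor 2 > 1, so H_1 ≅ Z/2.
  H_2: rank ker ∂_2 − rank ∂_3 = (12 − 12) − 0 = 0, and there is no ∂_3, so H_2 ≅ 0.

As a check, the Euler characteristic is 7 − 18 + 12 = 1, which agrees with 1 − 0 + 0 = 1.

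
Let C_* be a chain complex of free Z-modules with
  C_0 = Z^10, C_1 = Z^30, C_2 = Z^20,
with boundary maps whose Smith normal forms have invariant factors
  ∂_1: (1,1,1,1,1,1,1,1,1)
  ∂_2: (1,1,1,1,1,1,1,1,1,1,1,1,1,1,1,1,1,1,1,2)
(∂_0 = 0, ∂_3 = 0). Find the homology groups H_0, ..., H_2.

H_0: b_0 = 10 − 0 − 9 = 1; torsion from ∂_1 factors > 1: none. So H_0 = Z.
H_1: b_1 = 30 − 9 − 20 = 1; torsion from ∂_2 factors > 1: [2]. So H_1 = Z ⊕ Z/2Z.
H_2: b_2 = 20 − 20 − 0 = 0; torsion from ∂_3 factors > 1: none. So H_2 = 0.

H_0 = Z,  H_1 = Z ⊕ Z/2Z,  H_2 = 0.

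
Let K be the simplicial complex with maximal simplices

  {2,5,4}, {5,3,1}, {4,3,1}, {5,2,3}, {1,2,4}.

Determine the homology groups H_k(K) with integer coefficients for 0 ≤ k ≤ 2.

K has 5 vertices, 10 edges, 5 triangles.
rank ∂_0 = 0, rank ∂_1 = 4 ⇒ b_0 = 5 − 0 − 4 = 1; all invariant factors of ∂_1 are 1 so no torsion. So H_0 = Z.
rank ∂_1 = 4, rank ∂_2 = 5 ⇒ b_1 = 10 − 4 − 5 = 1; all invariant factors of ∂_2 are 1 so no torsion. So H_1 = Z.
rank ∂_2 = 5, rank ∂_3 = 0 ⇒ b_2 = 5 − 5 − 0 = 0. So H_2 = 0.

H_0 = Z,  H_1 = Z,  H_2 = 0.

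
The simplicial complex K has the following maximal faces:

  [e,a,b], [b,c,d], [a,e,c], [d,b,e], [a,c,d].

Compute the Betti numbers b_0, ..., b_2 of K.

Take the total order a < b < c < d < e on the vertex set. Then K (dimension 2) consists of the simplices:

  0-simplices (5): a, b, c, d, e
  1-simplices (10): ab, ac, ad, ae, bc, bd, be, cd, ce, de
  2-simplices (5): abe, acd, ace, bcd, bde

so the chain groups are C_0 ≅ Z^5, C_1 ≅ Z^10, C_2 ≅ Z^5.

The boundary map ∂_1: C_1 → C_0 sends each edge [p,q] (with p < q) to q − p.
As a 5×10 matrix over Z this has rank 4, with invariant factors (1,1,1,1).

∂_2: C_2 → C_1 acts by ∂[p,q,r] = [q,r] − [p,r] + [p,q]. For instance
  ∂abe = be − ae + ab,
  ∂ace = ce − ae + ac.
The resulting 10×5 matrix has rank 5, and its Smith normal form has invariant factors (1,1,1,1,1).

Computing H_k = (kernel of ∂_k) / (image of ∂_{k+1}):

  H_0: rank C_0 − rank ∂_1 = 5 − 4 = 1, and the invariant factors of ∂_1 are all 1, so H_0 = Z.
  H_1: rank ker ∂_1 − rank ∂_2 = (10 − 4) − 5 = 1, and the invariant factors of ∂_2 are all 1, so H_1 = Z.
  H_2: rank ker ∂_2 − rank ∂_3 = (5 − 5) − 0 = 0, and there is no ∂_3, so H_2 = 0.

As a check, the Euler characteristic is 5 − 10 + 5 = 0, which agrees with 1 − 1 + 0 = 0.

Hence the Betti numbers are b_0 = 1, b_1 = 1, b_2 = 0.

b_0 = 1, b_1 = 1, b_2 = 0.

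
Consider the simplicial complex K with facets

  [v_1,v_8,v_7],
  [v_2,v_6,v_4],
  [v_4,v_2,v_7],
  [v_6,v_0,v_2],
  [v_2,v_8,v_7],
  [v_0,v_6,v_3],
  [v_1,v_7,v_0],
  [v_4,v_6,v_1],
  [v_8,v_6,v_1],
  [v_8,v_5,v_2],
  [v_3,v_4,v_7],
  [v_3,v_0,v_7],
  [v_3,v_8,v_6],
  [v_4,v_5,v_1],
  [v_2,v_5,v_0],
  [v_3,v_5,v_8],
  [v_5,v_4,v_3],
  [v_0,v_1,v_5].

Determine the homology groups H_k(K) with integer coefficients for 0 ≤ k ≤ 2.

H_0 ≅ Z,  H_1 ≅ Z^2,  H_2 ≅ Z.

Take the total order v_0 < v_1 < v_2 < v_3 < v_4 < v_5 < v_6 < v_7 < v_8 on the vertex set. Then K (dimension 2) consists of the simplices:

  0-simplices (9): [v_0], [v_1], [v_2], [v_3], [v_4], [v_5], [v_6], [v_7], [v_8]
  1-simplices (27): (27 of them)
  2-simplices (18): (18 of them)

so the chain groups are C_0 ≅ Z^9, C_1 ≅ Z^27, C_2 ≅ Z^18.

Boundary ∂_1: C_1 → C_0 maps an edge to its endpoints' difference, ∂[p,q] = q − p. For instance
  ∂[v_1,v_8] = [v_8] − [v_1].
This gives a 9×27 integer matrix of rank 8; reducing to Smith normal form yields diagonal entries (1,1,1,1,1,1,1,1).

The boundary map ∂_2: C_2 → C_1 acts by ∂[p,q,r] = [q,r] − [p,r] + [p,q]. For instance
  ∂[v_0,v_2,v_5] = [v_2,v_5] − [v_0,v_5] + [v_0,v_2],
  ∂[v_2,v_4,v_6] = [v_4,v_6] − [v_2,v_6] + [v_2,v_4].
As a 27×18 matrix over Z this has rank 17, with invariant factors (1,1,1,1,1,1,1,1,1,1,1,1,1,1,1,1,1).

Reading off H_k = ker ∂_k / im ∂_{k+1}:

  H_0: rank C_0 − rank ∂_1 = 9 − 8 = 1, and the invariant factors of ∂_1 are all 1, so H_0 ≅ Z.
  H_1: rank ker ∂_1 − rank ∂_2 = (27 − 8) − 17 = 2, and the invariant factors of ∂_2 are all 1, so H_1 ≅ Z^2.
  H_2: rank ker ∂_2 − rank ∂_3 = (18 − 17) − 0 = 1, and there is no ∂_3, so H_2 ≅ Z.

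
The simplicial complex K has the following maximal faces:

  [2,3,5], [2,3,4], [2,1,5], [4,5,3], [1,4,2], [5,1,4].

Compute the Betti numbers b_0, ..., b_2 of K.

b_0 = 1, b_1 = 0, b_2 = 1.

Take the total order 1 < 2 < 3 < 4 < 5 on the vertex set. Then K (dimension 2) consists of the simplices:

  0-simplices (5): [1], [2], [3], [4], [5]
  1-simplices (9): [1,2], [1,4], [1,5], [2,3], [2,4], [2,5], [3,4], [3,5], [4,5]
  2-simplices (6): [1,2,4], [1,2,5], [1,4,5], [2,3,4], [2,3,5], [3,4,5]

giving chain groups C_0 ≅ Z^5, C_1 ≅ Z^9, C_2 ≅ Z^6.

The boundary map ∂_1: C_1 → C_0 sends each edge [p,q] (with p < q) to q − p.
As a 5×9 matrix over Z this has rank 4, with invariant factors (1,1,1,1).

The boundary map ∂_2: C_2 → C_1 maps a triangle to the signed sum of its edges. For instance
  ∂[2,3,5] = [3,5] − [2,5] + [2,3],
  ∂[2,3,4] = [3,4] − [2,4] + [2,3].
As a 9×6 matrix over Z this has rank 5, with invariant factors (1,1,1,1,1).

Reading off H_k = ker ∂_k / im ∂_{k+1}:

  H_0: rank C_0 − rank ∂_1 = 5 − 4 = 1, and the invariant factors of ∂_1 are all 1, so H_0 ≅ Z.
  H_1: rank ker ∂_1 − rank ∂_2 = (9 − 4) − 5 = 0, and the invariant factors of ∂_2 are all 1, so H_1 ≅ 0.
  H_2: rank ker ∂_2 − rank ∂_3 = (6 − 5) − 0 = 1, and there is no ∂_3, so H_2 ≅ Z.

Hence the Betti numbers are b_0 = 1, b_1 = 0, b_2 = 1.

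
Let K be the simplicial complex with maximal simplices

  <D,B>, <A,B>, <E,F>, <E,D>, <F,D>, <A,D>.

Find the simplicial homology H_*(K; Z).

Take the total order A < B < D < E < F on the vertex set. Then K (dimension 1) consists of the simplices:

  0-simplices (5): A, B, D, E, F
  1-simplices (6): AB, AD, BD, DE, DF, EF

so the chain groups are C_0 ≅ Z^5, C_1 ≅ Z^6.

∂_1: C_1 → C_0 maps an edge to its endpoints' difference, ∂[p,q] = q − p. For instance
  ∂AB = B − A.
As a 5×6 matrix over Z this has rank 4, with invariant factors (1,1,1,1).

Reading off H_k = ker ∂_k / im ∂_{k+1}:

  H_0: rank C_0 − rank ∂_1 = 5 − 4 = 1, and the invariant factors of ∂_1 are all 1, so H_0 = Z.
  H_1: rank ker ∂_1 − rank ∂_2 = (6 − 4) − 0 = 2, and there is no ∂_2, so H_1 = Z^2.

(K is a triangulation of a wedge of 2 circles.)

H_0 = Z,  H_1 = Z^2.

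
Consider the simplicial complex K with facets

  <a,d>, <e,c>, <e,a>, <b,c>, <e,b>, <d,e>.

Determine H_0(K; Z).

H_0 ≅ Z.

We work with the vertex ordering a < b < c < d < e. The simplices of K, each written with vertices in increasing order, are:

  0-simplices (5): a, b, c, d, e
  1-simplices (6): ad, ae, bc, be, ce, de

giving chain groups C_0 ≅ Z^5, C_1 ≅ Z^6.

The boundary map ∂_1: C_1 → C_0 maps an edge to its endpoints' difference, ∂[p,q] = q − p.
As a 5×6 matrix over Z this has rank 4, with invariant factors (1,1,1,1).

Computing H_k = (kernel of ∂_k) / (image of ∂_{k+1}):

  H_0: rank C_0 − rank ∂_1 = 5 − 4 = 1, and the invariant factors of ∂_1 are all 1, so H_0 ≅ Z.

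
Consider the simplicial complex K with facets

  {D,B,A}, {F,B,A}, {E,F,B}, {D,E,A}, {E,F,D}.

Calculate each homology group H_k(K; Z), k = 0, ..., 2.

K has 5 vertices, 10 edges, 5 triangles.
rank ∂_0 = 0, rank ∂_1 = 4 ⇒ b_0 = 5 − 0 − 4 = 1; all invariant factors of ∂_1 are 1 so no torsion. So H_0 ≅ Z.
rank ∂_1 = 4, rank ∂_2 = 5 ⇒ b_1 = 10 − 4 − 5 = 1; all invariant factors of ∂_2 are 1 so no torsion. So H_1 ≅ Z.
rank ∂_2 = 5, rank ∂_3 = 0 ⇒ b_2 = 5 − 5 − 0 = 0. So H_2 ≅ 0.

H_0 = Z,  H_1 = Z,  H_2 = 0.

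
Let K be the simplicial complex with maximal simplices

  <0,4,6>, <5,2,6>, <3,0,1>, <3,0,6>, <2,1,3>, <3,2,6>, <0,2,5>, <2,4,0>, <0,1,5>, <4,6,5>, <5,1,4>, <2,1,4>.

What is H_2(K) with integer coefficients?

K has 7 vertices, 18 edges, 12 triangles.
rank ∂_2 = 12, rank ∂_3 = 0 ⇒ b_2 = 12 − 12 − 0 = 0. So H_2 ≅ 0.

H_2 ≅ 0.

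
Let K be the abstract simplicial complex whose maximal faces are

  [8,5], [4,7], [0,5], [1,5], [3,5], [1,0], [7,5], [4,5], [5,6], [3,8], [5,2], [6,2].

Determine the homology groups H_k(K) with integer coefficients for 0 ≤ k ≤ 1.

K has 9 vertices, 12 edges.
rank ∂_0 = 0, rank ∂_1 = 8 ⇒ b_0 = 9 − 0 − 8 = 1; all invariant factors of ∂_1 are 1 so no torsion. So H_0 ≅ Z.
rank ∂_1 = 8, rank ∂_2 = 0 ⇒ b_1 = 12 − 8 − 0 = 4. So H_1 ≅ Z^4.

H_0 = Z,  H_1 = Z^4.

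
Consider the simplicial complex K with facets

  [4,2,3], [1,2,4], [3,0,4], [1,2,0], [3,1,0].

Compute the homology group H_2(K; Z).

H_2 ≅ 0.

We work with the vertex ordering 0 < 1 < 2 < 3 < 4. The simplices of K, each written with vertices in increasing order, are:

  0-simplices (5): [0], [1], [2], [3], [4]
  1-simplices (10): [0,1], [0,2], [0,3], [0,4], [1,2], [1,3], [1,4], [2,3], [2,4], [3,4]
  2-simplices (5): [0,1,2], [0,1,3], [0,3,4], [1,2,4], [2,3,4]

Hence C_0 ≅ Z^5, C_1 ≅ Z^10, C_2 ≅ Z^5.

Boundary ∂_1: C_1 → C_0 sends each edge [p,q] (with p < q) to q − p.
This gives a 5×10 integer matrix of rank 4; reducing to Smith normal form yields diagonal entries (1,1,1,1).

The boundary map ∂_2: C_2 → C_1 sends each 2-simplex [p,q,r] to [q,r] − [p,r] + [p,q]. For instance
  ∂[0,1,3] = [1,3] − [0,3] + [0,1],
  ∂[0,1,2] = [1,2] − [0,2] + [0,1].
The resulting 10×5 matrix has rank 5, and its Smith normal form has invariant factors (1,1,1,1,1).

Reading off H_k = ker ∂_k / im ∂_{k+1}:

  H_2: rank ker ∂_2 − rank ∂_3 = (5 − 5) − 0 = 0, and there is no ∂_3, so H_2 ≅ 0.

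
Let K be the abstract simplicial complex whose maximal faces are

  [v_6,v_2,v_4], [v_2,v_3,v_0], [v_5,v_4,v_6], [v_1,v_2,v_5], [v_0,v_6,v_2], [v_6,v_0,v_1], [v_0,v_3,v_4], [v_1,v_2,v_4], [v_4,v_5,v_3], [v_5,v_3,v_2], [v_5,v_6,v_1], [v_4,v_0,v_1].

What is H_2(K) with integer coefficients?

H_2 ≅ 0.

Order the vertices as v_0 < v_1 < v_2 < v_3 < v_4 < v_5 < v_6. Listing each simplex with vertices in this order, K has dimension 2 with simplices:

  0-simplices (7): [v_0], [v_1], [v_2], [v_3], [v_4], [v_5], [v_6]
  1-simplices (18): (18 of them)
  2-simplices (12): (12 of them)

giving chain groups C_0 ≅ Z^7, C_1 ≅ Z^18, C_2 ≅ Z^12.

∂_1: C_1 → C_0 is given by ∂[p,q] = [q] − [p]. For instance
  ∂[v_4,v_6] = [v_6] − [v_4].
This gives a 7×18 integer matrix of rank 6; reducing to Smith normal form yields diagonal entries (1,1,1,1,1,1).

∂_2: C_2 → C_1 acts by ∂[p,q,r] = [q,r] − [p,r] + [p,q]. For instance
  ∂[v_1,v_2,v_4] = [v_2,v_4] − [v_1,v_4] + [v_1,v_2],
  ∂[v_0,v_1,v_4] = [v_1,v_4] − [v_0,v_4] + [v_0,v_1].
The 18×12 boundary matrix has rank 12 and Smith normal form diag(1,1,1,1,1,1,1,1,1,1,1,2).

Computing H_k = (kernel of ∂_k) / (image of ∂_{k+1}):

  H_2: rank ker ∂_2 − rank ∂_3 = (12 − 12) − 0 = 0, and there is no ∂_3, so H_2 ≅ 0.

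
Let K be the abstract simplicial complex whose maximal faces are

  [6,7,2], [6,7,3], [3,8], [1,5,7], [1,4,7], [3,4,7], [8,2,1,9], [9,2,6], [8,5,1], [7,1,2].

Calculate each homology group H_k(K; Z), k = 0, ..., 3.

Fix the vertex order 1 < 2 < 3 < 4 < 5 < 6 < 7 < 8 < 9 and write every simplex with vertices in increasing order. Then dim K = 3 and the simplices of K are:

  0-simplices (9): [1], [2], [3], [4], [5], [6], [7], [8], [9]
  1-simplices (20): [1,2], [1,4], [1,5], [1,7], [1,8], [1,9], [2,6], [2,7], [2,8], [2,9], [3,4], [3,6], [3,7], [3,8], [4,7], [5,7], [5,8], [6,7], [6,9], [8,9]
  2-simplices (12): [1,2,7], [1,2,8], [1,2,9], [1,4,7], [1,5,7], [1,5,8], [1,8,9], [2,6,7], [2,6,9], [2,8,9], [3,4,7], [3,6,7]
  3-simplices (1): [1,2,8,9]

Hence C_0 ≅ Z^9, C_1 ≅ Z^20, C_2 ≅ Z^12, C_3 ≅ Z^1.

Boundary ∂_1: C_1 → C_0 maps an edge to its endpoints' difference, ∂[p,q] = q − p. For instance
  ∂[1,4] = [4] − [1].
The 9×20 boundary matrix has rank 8 and Smith normal form diag(1,1,1,1,1,1,1,1).

The boundary map ∂_2: C_2 → C_1 maps a triangle to the signed sum of its edges. For instance
  ∂[1,5,8] = [5,8] − [1,8] + [1,5],
  ∂[3,4,7] = [4,7] − [3,7] + [3,4].
As a 20×12 matrix over Z this has rank 11, with invariant factors (1,1,1,1,1,1,1,1,1,1,1).

Boundary ∂_3: C_3 → C_2 sends each 3-simplex σ to the alternating sum Σ_i (−1)^i (σ with its i-th vertex removed). For instance
  ∂[1,2,8,9] = [2,8,9] − [1,8,9] + [1,2,9] − [1,2,8].
The resulting 12×1 matrix has rank 1, and its Smith normal form has invariant factors (1).

Reading off H_k = ker ∂_k / im ∂_{k+1}:

  H_0: rank C_0 − rank ∂_1 = 9 − 8 = 1, and the invariant factors of ∂_1 are all 1, so H_0 = Z.
  H_1: rank ker ∂_1 − rank ∂_2 = (20 − 8) − 11 = 1, and the invariant factors of ∂_2 are all 1, so H_1 = Z.
  H_2: rank ker ∂_2 − rank ∂_3 = (12 − 11) − 1 = 0, and the invariant factors of ∂_3 are all 1, so H_2 = 0.
  H_3: rank ker ∂_3 − rank ∂_4 = (1 − 1) − 0 = 0, and there is no ∂_4, so H_3 = 0.

H_0 ≅ Z,  H_1 ≅ Z,  H_2 = 0,  H_3 = 0.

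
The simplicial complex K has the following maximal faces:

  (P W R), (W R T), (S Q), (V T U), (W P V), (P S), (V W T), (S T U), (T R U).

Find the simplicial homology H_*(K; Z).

We work with the vertex ordering P < Q < R < S < T < U < V < W. The simplices of K, each written with vertices in increasing order, are:

  0-simplices (8): P, Q, R, S, T, U, V, W
  1-simplices (15): PR, PS, PV, PW, QS, RT, RU, RW, ST, SU, TU, TV, TW, UV, VW
  2-simplices (7): PRW, PVW, RTU, RTW, STU, TUV, TVW

so the chain groups are C_0 ≅ Z^8, C_1 ≅ Z^15, C_2 ≅ Z^7.

Boundary ∂_1: C_1 → C_0 sends each edge [p,q] (with p < q) to q − p. For instance
  ∂PR = R − P.
As a 8×15 matrix over Z this has rank 7, with invariant factors (1,1,1,1,1,1,1).

The boundary map ∂_2: C_2 → C_1 sends each 2-simplex [p,q,r] to [q,r] − [p,r] + [p,q]. For instance
  ∂RTU = TU − RU + RT,
  ∂PRW = RW − PW + PR.
The resulting 15×7 matrix has rank 7, and its Smith normal form has invariant factors (1,1,1,1,1,1,1).

Computing H_k = (kernel of ∂_k) / (image of ∂_{k+1}):

  H_0: rank C_0 − rank ∂_1 = 8 − 7 = 1, and the invariant factors of ∂_1 are all 1, so H_0 = Z.
  H_1: rank ker ∂_1 − rank ∂_2 = (15 − 7) − 7 = 1, and the invariant factors of ∂_2 are all 1, so H_1 = Z.
  H_2: rank ker ∂_2 − rank ∂_3 = (7 − 7) − 0 = 0, and there is no ∂_3, so H_2 = 0.

H_0 ≅ Z,  H_1 ≅ Z,  H_2 = 0.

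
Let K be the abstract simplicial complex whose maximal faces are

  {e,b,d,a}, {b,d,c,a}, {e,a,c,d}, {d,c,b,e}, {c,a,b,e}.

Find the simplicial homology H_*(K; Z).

H_0 ≅ Z,  H_1 = 0,  H_2 = 0,  H_3 ≅ Z.

We work with the vertex ordering a < b < c < d < e. The simplices of K, each written with vertices in increasing order, are:

  0-simplices (5): a, b, c, d, e
  1-simplices (10): ab, ac, ad, ae, bc, bd, be, cd, ce, de
  2-simplices (10): abc, abd, abe, acd, ace, ade, bcd, bce, bde, cde
  3-simplices (5): abcd, abce, abde, acde, bcde

so the chain groups are C_0 ≅ Z^5, C_1 ≅ Z^10, C_2 ≅ Z^10, C_3 ≅ Z^5.

The boundary map ∂_1: C_1 → C_0 sends each edge [p,q] (with p < q) to q − p. For instance
  ∂be = e − b.
As a 5×10 matrix over Z this has rank 4, with invariant factors (1,1,1,1).

∂_2: C_2 → C_1 acts by ∂[p,q,r] = [q,r] − [p,r] + [p,q]. For instance
  ∂ade = de − ae + ad,
  ∂acd = cd − ad + ac.
The 10×10 boundary matrix has rank 6 and Smith normal form diag(1,1,1,1,1,1).

The boundary map ∂_3: C_3 → C_2 sends each 3-simplex σ to the alternating sum Σ_i (−1)^i (σ with its i-th vertex removed). For instance
  ∂acde = cde − ade + ace − acd,
  ∂abde = bde − ade + abe − abd.
The 10×5 boundary matrix has rank 4 and Smith normal form diag(1,1,1,1).

Computing H_k = (kernel of ∂_k) / (image of ∂_{k+1}):

  H_0: rank C_0 − rank ∂_1 = 5 − 4 = 1, and the invariant factors of ∂_1 are all 1, so H_0 ≅ Z.
  H_1: rank ker ∂_1 − rank ∂_2 = (10 − 4) − 6 = 0, and the invariant factors of ∂_2 are all 1, so H_1 ≅ 0.
  H_2: rank ker ∂_2 − rank ∂_3 = (10 − 6) − 4 = 0, and the invariant factors of ∂_3 are all 1, so H_2 ≅ 0.
  H_3: rank ker ∂_3 − rank ∂_4 = (5 − 4) − 0 = 1, and there is no ∂_4, so H_3 ≅ Z.

As a check, the Euler characteristic is 5 − 10 + 10 − 5 = 0, which agrees with 1 − 0 + 0 − 1 = 0.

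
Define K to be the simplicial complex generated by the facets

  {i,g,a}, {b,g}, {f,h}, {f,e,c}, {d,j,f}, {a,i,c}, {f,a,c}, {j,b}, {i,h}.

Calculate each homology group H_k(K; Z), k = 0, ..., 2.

We work with the vertex ordering a < b < c < d < e < f < g < h < i < j. The simplices of K, each written with vertices in increasing order, are:

  0-simplices (10): a, b, c, d, e, f, g, h, i, j
  1-simplices (16): ac, af, ag, ai, bg, bj, ce, cf, ci, df, dj, ef, fh, fj, gi, hi
  2-simplices (5): acf, aci, agi, cef, dfj

giving chain groups C_0 ≅ Z^10, C_1 ≅ Z^16, C_2 ≅ Z^5.

The boundary map ∂_1: C_1 → C_0 sends each edge [p,q] (with p < q) to q − p.
This gives a 10×16 integer matrix of rank 9; reducing to Smith normal form yields diagonal entries (1,1,1,1,1,1,1,1,1).

Boundary ∂_2: C_2 → C_1 acts by ∂[p,q,r] = [q,r] − [p,r] + [p,q]. For instance
  ∂dfj = fj − dj + df,
  ∂cef = ef − cf + ce.
The 16×5 boundary matrix has rank 5 and Smith normal form diag(1,1,1,1,1).

Reading off H_k = ker ∂_k / im ∂_{k+1}:

  H_0: rank C_0 − rank ∂_1 = 10 − 9 = 1, and the invariant factors of ∂_1 are all 1, so H_0 ≅ Z.
  H_1: rank ker ∂_1 − rank ∂_2 = (16 − 9) − 5 = 2, and the invariant factors of ∂_2 are all 1, so H_1 ≅ Z^2.
  H_2: rank ker ∂_2 − rank ∂_3 = (5 − 5) − 0 = 0, and there is no ∂_3, so H_2 ≅ 0.

As a check, the Euler characteristic is 10 − 16 + 5 = -1, which agrees with 1 − 2 + 0 = -1.

H_0 ≅ Z,  H_1 ≅ Z^2,  H_2 = 0.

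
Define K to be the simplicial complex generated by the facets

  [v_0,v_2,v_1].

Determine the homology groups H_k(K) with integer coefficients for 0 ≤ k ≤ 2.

H_0 ≅ Z,  H_1 = 0,  H_2 = 0.

K has 3 vertices, 3 edges, 1 triangle.
rank ∂_0 = 0, rank ∂_1 = 2 ⇒ b_0 = 3 − 0 − 2 = 1; all invariant factors of ∂_1 are 1 so no torsion. So H_0 = Z.
rank ∂_1 = 2, rank ∂_2 = 1 ⇒ b_1 = 3 − 2 − 1 = 0; all invariant factors of ∂_2 are 1 so no torsion. So H_1 = 0.
rank ∂_2 = 1, rank ∂_3 = 0 ⇒ b_2 = 1 − 1 − 0 = 0. So H_2 = 0.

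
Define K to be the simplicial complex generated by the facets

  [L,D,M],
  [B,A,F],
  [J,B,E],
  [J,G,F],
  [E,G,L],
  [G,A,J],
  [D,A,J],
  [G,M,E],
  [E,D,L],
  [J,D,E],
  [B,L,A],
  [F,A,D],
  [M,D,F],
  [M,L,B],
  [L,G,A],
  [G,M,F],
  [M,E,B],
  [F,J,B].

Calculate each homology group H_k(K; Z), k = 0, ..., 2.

We work with the vertex ordering A < B < D < E < F < G < J < L < M. The simplices of K, each written with vertices in increasing order, are:

  0-simplices (9): A, B, D, E, F, G, J, L, M
  1-simplices (27): AB, AD, AF, AG, AJ, AL, BE, BF, BJ, BL, BM, DE, DF, DJ, DL, DM, EG, EJ, EL, EM, FG, FJ, FM, GJ, GL, GM, LM
  2-simplices (18): ABF, ABL, ADF, ADJ, AGJ, AGL, BEJ, BEM, BFJ, BLM, DEJ, DEL, DFM, DLM, EGL, EGM, FGJ, FGM

giving chain groups C_0 ≅ Z^9, C_1 ≅ Z^27, C_2 ≅ Z^18.

The boundary map ∂_1: C_1 → C_0 is given by ∂[p,q] = [q] − [p].
As a 9×27 matrix over Z this has rank 8, with invariant factors (1,1,1,1,1,1,1,1).

The boundary map ∂_2: C_2 → C_1 acts by ∂[p,q,r] = [q,r] − [p,r] + [p,q]. For instance
  ∂EGL = GL − EL + EG,
  ∂DEJ = EJ − DJ + DE.
The resulting 27×18 matrix has rank 18, and its Smith normal form has invariant factors (1,1,1,1,1,1,1,1,1,1,1,1,1,1,1,1,1,2).

Reading off H_k = ker ∂_k / im ∂_{k+1}:

  H_0: rank C_0 − rank ∂_1 = 9 − 8 = 1, and the invariant factors of ∂_1 are all 1, so H_0 ≅ Z.
  H_1: rank ker ∂_1 − rank ∂_2 = (27 − 8) − 18 = 1, and ∂_2 has invariant factor 2 > 1, so H_1 ≅ Z ⊕ Z/2Z.
  H_2: rank ker ∂_2 − rank ∂_3 = (18 − 18) − 0 = 0, and there is no ∂_3, so H_2 ≅ 0.

H_0 ≅ Z,  H_1 ≅ Z ⊕ Z/2Z,  H_2 = 0.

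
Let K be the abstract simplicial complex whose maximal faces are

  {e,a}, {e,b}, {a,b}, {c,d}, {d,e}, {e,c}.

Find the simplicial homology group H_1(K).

We work with the vertex ordering a < b < c < d < e. The simplices of K, each written with vertices in increasing order, are:

  0-simplices (5): a, b, c, d, e
  1-simplices (6): ab, ae, be, cd, ce, de

so the chain groups are C_0 ≅ Z^5, C_1 ≅ Z^6.

The boundary map ∂_1: C_1 → C_0 maps an edge to its endpoints' difference, ∂[p,q] = q − p.
As a 5×6 matrix over Z this has rank 4, with invariant factors (1,1,1,1).

From H_k ≅ ker(∂_k) / im(∂_{k+1}) we obtain:

  H_1: rank ker ∂_1 − rank ∂_2 = (6 − 4) − 0 = 2, and there is no ∂_2, so H_1 ≅ Z^2.

(K is a triangulation of a wedge of 2 circles.)

H_1 = Z^2.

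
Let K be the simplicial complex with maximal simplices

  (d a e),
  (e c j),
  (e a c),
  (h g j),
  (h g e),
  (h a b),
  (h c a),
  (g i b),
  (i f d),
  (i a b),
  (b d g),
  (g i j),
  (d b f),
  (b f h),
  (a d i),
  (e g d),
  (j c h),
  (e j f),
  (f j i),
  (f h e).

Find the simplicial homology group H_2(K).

We work with the vertex ordering a < b < c < d < e < f < g < h < i < j. The simplices of K, each written with vertices in increasing order, are:

  0-simplices (10): a, b, c, d, e, f, g, h, i, j
  1-simplices (30): ab, ac, ad, ae, ah, ai, bd, bf, bg, bh, bi, ce, ch, cj, de, df, dg, di, ef, eg, eh, ej, fh, fi, fj, gh, gi, gj, hj, ij
  2-simplices (20): abh, abi, ace, ach, ade, adi, bdf, bdg, bfh, bgi, cej, chj, deg, dfi, efh, efj, egh, fij, ghj, gij

Hence C_0 ≅ Z^10, C_1 ≅ Z^30, C_2 ≅ Z^20.

The boundary map ∂_1: C_1 → C_0 maps an edge to its endpoints' difference, ∂[p,q] = q − p.
This gives a 10×30 integer matrix of rank 9; reducing to Smith normal form yields diagonal entries (1,1,1,1,1,1,1,1,1).

Boundary ∂_2: C_2 → C_1 sends each 2-simplex [p,q,r] to [q,r] − [p,r] + [p,q]. For instance
  ∂abi = bi − ai + ab,
  ∂bdf = df − bf + bd.
The resulting 30×20 matrix has rank 20, and its Smith normal form has invariant factors (1,1,1,1,1,1,1,1,1,1,1,1,1,1,1,1,1,1,1,2).

Reading off H_k = ker ∂_k / im ∂_{k+1}:

  H_2: rank ker ∂_2 − rank ∂_3 = (20 − 20) − 0 = 0, and there is no ∂_3, so H_2 = 0.

H_2 ≅ 0.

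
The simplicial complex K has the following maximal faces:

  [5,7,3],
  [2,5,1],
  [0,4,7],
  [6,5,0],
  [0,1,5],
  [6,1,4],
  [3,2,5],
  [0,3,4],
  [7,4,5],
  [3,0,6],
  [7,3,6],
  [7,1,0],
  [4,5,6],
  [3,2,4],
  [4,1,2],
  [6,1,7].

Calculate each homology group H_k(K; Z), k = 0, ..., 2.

H_0 ≅ Z,  H_1 ≅ Z^2,  H_2 ≅ Z.

Order the vertices as 0 < 1 < 2 < 3 < 4 < 5 < 6 < 7. Listing each simplex with vertices in this order, K has dimension 2 with simplices:

  0-simplices (8): [0], [1], [2], [3], [4], [5], [6], [7]
  1-simplices (24): (24 of them)
  2-simplices (16): [0,1,5], [0,1,7], [0,3,4], [0,3,6], [0,4,7], [0,5,6], [1,2,4], [1,2,5], [1,4,6], [1,6,7], [2,3,4], [2,3,5], [3,5,7], [3,6,7], [4,5,6], [4,5,7]

Hence C_0 ≅ Z^8, C_1 ≅ Z^24, C_2 ≅ Z^16.

The boundary map ∂_1: C_1 → C_0 maps an edge to its endpoints' difference, ∂[p,q] = q − p.
The 8×24 boundary matrix has rank 7 and Smith normal form diag(1,1,1,1,1,1,1).

The boundary map ∂_2: C_2 → C_1 acts by ∂[p,q,r] = [q,r] − [p,r] + [p,q]. For instance
  ∂[4,5,6] = [5,6] − [4,6] + [4,5],
  ∂[0,3,4] = [3,4] − [0,4] + [0,3].
The 24×16 boundary matrix has rank 15 and Smith normal form diag(1,1,1,1,1,1,1,1,1,1,1,1,1,1,1).

Reading off H_k = ker ∂_k / im ∂_{k+1}:

  H_0: rank C_0 − rank ∂_1 = 8 − 7 = 1, and the invariant factors of ∂_1 are all 1, so H_0 = Z.
  H_1: rank ker ∂_1 − rank ∂_2 = (24 − 7) − 15 = 2, and the invariant factors of ∂_2 are all 1, so H_1 = Z^2.
  H_2: rank ker ∂_2 − rank ∂_3 = (16 − 15) − 0 = 1, and there is no ∂_3, so H_2 = Z.

(K is a triangulation of the torus T^2.)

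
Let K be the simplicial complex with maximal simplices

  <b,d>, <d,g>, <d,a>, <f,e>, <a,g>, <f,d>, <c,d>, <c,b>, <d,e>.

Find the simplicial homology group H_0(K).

H_0 ≅ Z.

Order the vertices as a < b < c < d < e < f < g. Listing each simplex with vertices in this order, K has dimension 1 with simplices:

  0-simplices (7): a, b, c, d, e, f, g
  1-simplices (9): ad, ag, bc, bd, cd, de, df, dg, ef

Hence C_0 ≅ Z^7, C_1 ≅ Z^9.

The boundary map ∂_1: C_1 → C_0 maps an edge to its endpoints' difference, ∂[p,q] = q − p. For instance
  ∂de = e − d.
As a 7×9 matrix over Z this has rank 6, with invariant factors (1,1,1,1,1,1).

Computing H_k = (kernel of ∂_k) / (image of ∂_{k+1}):

  H_0: rank C_0 − rank ∂_1 = 7 − 6 = 1, and the invariant factors of ∂_1 are all 1, so H_0 = Z.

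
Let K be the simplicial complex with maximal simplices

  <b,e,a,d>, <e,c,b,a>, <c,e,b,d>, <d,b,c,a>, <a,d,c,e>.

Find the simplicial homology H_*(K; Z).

Take the total order a < b < c < d < e on the vertex set. Then K (dimension 3) consists of the simplices:

  0-simplices (5): a, b, c, d, e
  1-simplices (10): ab, ac, ad, ae, bc, bd, be, cd, ce, de
  2-simplices (10): abc, abd, abe, acd, ace, ade, bcd, bce, bde, cde
  3-simplices (5): abcd, abce, abde, acde, bcde

Hence C_0 ≅ Z^5, C_1 ≅ Z^10, C_2 ≅ Z^10, C_3 ≅ Z^5.

The boundary map ∂_1: C_1 → C_0 is given by ∂[p,q] = [q] − [p]. For instance
  ∂bc = c − b.
As a 5×10 matrix over Z this has rank 4, with invariant factors (1,1,1,1).

The boundary map ∂_2: C_2 → C_1 acts by ∂[p,q,r] = [q,r] − [p,r] + [p,q]. For instance
  ∂abe = be − ae + ab,
  ∂cde = de − ce + cd.
The 10×10 boundary matrix has rank 6 and Smith normal form diag(1,1,1,1,1,1).

The boundary map ∂_3: C_3 → C_2 sends each 3-simplex σ to the alternating sum Σ_i (−1)^i (σ with its i-th vertex removed). For instance
  ∂acde = cde − ade + ace − acd,
  ∂bcde = cde − bde + bce − bcd.
As a 10×5 matrix over Z this has rank 4, with invariant factors (1,1,1,1).

Reading off H_k = ker ∂_k / im ∂_{k+1}:

  H_0: rank C_0 − rank ∂_1 = 5 − 4 = 1, and the invariant factors of ∂_1 are all 1, so H_0 = Z.
  H_1: rank ker ∂_1 − rank ∂_2 = (10 − 4) − 6 = 0, and the invariant factors of ∂_2 are all 1, so H_1 = 0.
  H_2: rank ker ∂_2 − rank ∂_3 = (10 − 6) − 4 = 0, and the invariant factors of ∂_3 are all 1, so H_2 = 0.
  H_3: rank ker ∂_3 − rank ∂_4 = (5 − 4) − 0 = 1, and there is no ∂_4, so H_3 = Z.

As a check, the Euler characteristic is 5 − 10 + 10 − 5 = 0, which agrees with 1 − 0 + 0 − 1 = 0.
(K is a triangulation of the 3-sphere S^3.)

H_0 ≅ Z,  H_1 = 0,  H_2 = 0,  H_3 ≅ Z.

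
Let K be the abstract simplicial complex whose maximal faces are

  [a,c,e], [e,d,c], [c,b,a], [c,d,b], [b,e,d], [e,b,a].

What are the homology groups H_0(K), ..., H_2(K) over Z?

H_0 = Z,  H_1 = 0,  H_2 = Z.

K has 5 vertices, 9 edges, 6 triangles.
rank ∂_0 = 0, rank ∂_1 = 4 ⇒ b_0 = 5 − 0 − 4 = 1; all invariant factors of ∂_1 are 1 so no torsion. So H_0 ≅ Z.
rank ∂_1 = 4, rank ∂_2 = 5 ⇒ b_1 = 9 − 4 − 5 = 0; all invariant factors of ∂_2 are 1 so no torsion. So H_1 ≅ 0.
rank ∂_2 = 5, rank ∂_3 = 0 ⇒ b_2 = 6 − 5 − 0 = 1. So H_2 ≅ Z.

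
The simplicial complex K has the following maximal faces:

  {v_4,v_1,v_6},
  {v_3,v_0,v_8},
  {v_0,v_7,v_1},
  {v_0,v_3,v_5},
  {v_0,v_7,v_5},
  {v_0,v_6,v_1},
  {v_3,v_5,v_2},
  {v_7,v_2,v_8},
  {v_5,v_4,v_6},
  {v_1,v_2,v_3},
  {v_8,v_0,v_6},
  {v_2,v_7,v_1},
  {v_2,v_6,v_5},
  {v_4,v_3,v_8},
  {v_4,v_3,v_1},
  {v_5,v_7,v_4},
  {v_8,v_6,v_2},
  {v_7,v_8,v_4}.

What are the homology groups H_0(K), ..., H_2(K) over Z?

Order the vertices as v_0 < v_1 < v_2 < v_3 < v_4 < v_5 < v_6 < v_7 < v_8. Listing each simplex with vertices in this order, K has dimension 2 with simplices:

  0-simplices (9): [v_0], [v_1], [v_2], [v_3], [v_4], [v_5], [v_6], [v_7], [v_8]
  1-simplices (27): (27 of them)
  2-simplices (18): (18 of them)

giving chain groups C_0 ≅ Z^9, C_1 ≅ Z^27, C_2 ≅ Z^18.

Boundary ∂_1: C_1 → C_0 maps an edge to its endpoints' difference, ∂[p,q] = q − p. For instance
  ∂[v_1,v_6] = [v_6] − [v_1].
This gives a 9×27 integer matrix of rank 8; reducing to Smith normal form yields diagonal entries (1,1,1,1,1,1,1,1).

∂_2: C_2 → C_1 sends each 2-simplex [p,q,r] to [q,r] − [p,r] + [p,q]. For instance
  ∂[v_1,v_2,v_3] = [v_2,v_3] − [v_1,v_3] + [v_1,v_2],
  ∂[v_0,v_1,v_6] = [v_1,v_6] − [v_0,v_6] + [v_0,v_1].
This gives a 27×18 integer matrix of rank 17; reducing to Smith normal form yields diagonal entries (1,1,1,1,1,1,1,1,1,1,1,1,1,1,1,1,1).

Computing H_k = (kernel of ∂_k) / (image of ∂_{k+1}):

  H_0: rank C_0 − rank ∂_1 = 9 − 8 = 1, and the invariant factors of ∂_1 are all 1, so H_0 = Z.
  H_1: rank ker ∂_1 − rank ∂_2 = (27 − 8) − 17 = 2, and the invariant factors of ∂_2 are all 1, so H_1 = Z^2.
  H_2: rank ker ∂_2 − rank ∂_3 = (18 − 17) − 0 = 1, and there is no ∂_3, so H_2 = Z.

(K is a triangulation of the torus T^2.)

H_0 ≅ Z,  H_1 ≅ Z^2,  H_2 ≅ Z.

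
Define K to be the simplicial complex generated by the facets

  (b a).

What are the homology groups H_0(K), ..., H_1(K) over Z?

H_0 = Z,  H_1 = 0.

Take the total order a < b on the vertex set. Then K (dimension 1) consists of the simplices:

  0-simplices (2): a, b
  1-simplices (1): ab

Hence C_0 ≅ Z^2, C_1 ≅ Z^1.

Boundary ∂_1: C_1 → C_0 is given by ∂[p,q] = [q] − [p]. For instance
  ∂ab = b − a.
The resulting 2×1 matrix has rank 1, and its Smith normal form has invariant factors (1).

Computing H_k = (kernel of ∂_k) / (image of ∂_{k+1}):

  H_0: rank C_0 − rank ∂_1 = 2 − 1 = 1, and the invariant factors of ∂_1 are all 1, so H_0 ≅ Z.
  H_1: rank ker ∂_1 − rank ∂_2 = (1 − 1) − 0 = 0, and there is no ∂_2, so H_1 ≅ 0.

As a check, the Euler characteristic is 2 − 1 = 1, which agrees with 1 − 0 = 1.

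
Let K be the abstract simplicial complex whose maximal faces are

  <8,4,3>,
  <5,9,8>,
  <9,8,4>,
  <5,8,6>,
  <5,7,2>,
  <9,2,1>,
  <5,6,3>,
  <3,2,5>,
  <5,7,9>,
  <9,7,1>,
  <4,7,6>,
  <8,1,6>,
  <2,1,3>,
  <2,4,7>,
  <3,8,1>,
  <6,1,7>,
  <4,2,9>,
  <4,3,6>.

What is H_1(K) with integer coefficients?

K has 9 vertices, 27 edges, 18 triangles.
rank ∂_1 = 8, rank ∂_2 = 18 ⇒ b_1 = 27 − 8 − 18 = 1; ∂_2 has invariant factor(s) [2] giving torsion. So H_1 ≅ Z ⊕ Z/2Z.

H_1 = Z ⊕ Z/2Z.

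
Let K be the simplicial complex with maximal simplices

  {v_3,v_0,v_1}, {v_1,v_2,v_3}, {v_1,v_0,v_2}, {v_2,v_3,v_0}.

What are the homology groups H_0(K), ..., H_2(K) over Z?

Take the total order v_0 < v_1 < v_2 < v_3 on the vertex set. Then K (dimension 2) consists of the simplices:

  0-simplices (4): [v_0], [v_1], [v_2], [v_3]
  1-simplices (6): [v_0,v_1], [v_0,v_2], [v_0,v_3], [v_1,v_2], [v_1,v_3], [v_2,v_3]
  2-simplices (4): [v_0,v_1,v_2], [v_0,v_1,v_3], [v_0,v_2,v_3], [v_1,v_2,v_3]

giving chain groups C_0 ≅ Z^4, C_1 ≅ Z^6, C_2 ≅ Z^4.

Boundary ∂_1: C_1 → C_0 is given by ∂[p,q] = [q] − [p]. For instance
  ∂[v_0,v_1] = [v_1] − [v_0].
The resulting 4×6 matrix has rank 3, and its Smith normal form has invariant factors (1,1,1).

∂_2: C_2 → C_1 sends each 2-simplex [p,q,r] to [q,r] − [p,r] + [p,q]. For instance
  ∂[v_0,v_1,v_3] = [v_1,v_3] − [v_0,v_3] + [v_0,v_1],
  ∂[v_0,v_1,v_2] = [v_1,v_2] − [v_0,v_2] + [v_0,v_1].
The resulting 6×4 matrix has rank 3, and its Smith normal form has invariant factors (1,1,1).

Reading off H_k = ker ∂_k / im ∂_{k+1}:

  H_0: rank C_0 − rank ∂_1 = 4 − 3 = 1, and the invariant factors of ∂_1 are all 1, so H_0 ≅ Z.
  H_1: rank ker ∂_1 − rank ∂_2 = (6 − 3) − 3 = 0, and the invariant factors of ∂_2 are all 1, so H_1 ≅ 0.
  H_2: rank ker ∂_2 − rank ∂_3 = (4 − 3) − 0 = 1, and there is no ∂_3, so H_2 ≅ Z.

H_0 = Z,  H_1 = 0,  H_2 = Z.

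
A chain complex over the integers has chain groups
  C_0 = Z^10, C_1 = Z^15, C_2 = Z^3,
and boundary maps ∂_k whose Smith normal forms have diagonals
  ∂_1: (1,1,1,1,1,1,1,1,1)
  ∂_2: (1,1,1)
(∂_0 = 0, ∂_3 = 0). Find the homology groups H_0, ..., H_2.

H_0 = Z,  H_1 = Z^3,  H_2 = 0.

H_0: b_0 = 10 − 0 − 9 = 1; torsion from ∂_1 factors > 1: none. So H_0 = Z.
H_1: b_1 = 15 − 9 − 3 = 3; torsion from ∂_2 factors > 1: none. So H_1 = Z^3.
H_2: b_2 = 3 − 3 − 0 = 0; torsion from ∂_3 factors > 1: none. So H_2 = 0.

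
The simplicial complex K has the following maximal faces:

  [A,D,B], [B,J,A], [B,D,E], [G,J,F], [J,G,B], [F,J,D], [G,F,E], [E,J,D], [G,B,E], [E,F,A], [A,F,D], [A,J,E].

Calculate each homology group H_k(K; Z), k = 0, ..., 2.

Take the total order A < B < D < E < F < G < J on the vertex set. Then K (dimension 2) consists of the simplices:

  0-simplices (7): A, B, D, E, F, G, J
  1-simplices (18): AB, AD, AE, AF, AJ, BD, BE, BG, BJ, DE, DF, DJ, EF, EG, EJ, FG, FJ, GJ
  2-simplices (12): ABD, ABJ, ADF, AEF, AEJ, BDE, BEG, BGJ, DEJ, DFJ, EFG, FGJ

Hence C_0 ≅ Z^7, C_1 ≅ Z^18, C_2 ≅ Z^12.

∂_1: C_1 → C_0 sends each edge [p,q] (with p < q) to q − p.
The resulting 7×18 matrix has rank 6, and its Smith normal form has invariant factors (1,1,1,1,1,1).

The boundary map ∂_2: C_2 → C_1 acts by ∂[p,q,r] = [q,r] − [p,r] + [p,q]. For instance
  ∂BEG = EG − BG + BE,
  ∂BDE = DE − BE + BD.
The resulting 18×12 matrix has rank 12, and its Smith normal form has invariant factors (1,1,1,1,1,1,1,1,1,1,1,2).

Computing H_k = (kernel of ∂_k) / (image of ∂_{k+1}):

  H_0: rank C_0 − rank ∂_1 = 7 − 6 = 1, and the invariant factors of ∂_1 are all 1, so H_0 = Z.
  H_1: rank ker ∂_1 − rank ∂_2 = (18 − 6) − 12 = 0, and ∂_2 has invariant factor 2 > 1, so H_1 = Z/2Z.
  H_2: rank ker ∂_2 − rank ∂_3 = (12 − 12) − 0 = 0, and there is no ∂_3, so H_2 = 0.

As a check, the Euler characteristic is 7 − 18 + 12 = 1, which agrees with 1 − 0 + 0 = 1.

H_0 ≅ Z,  H_1 ≅ Z/2Z,  H_2 = 0.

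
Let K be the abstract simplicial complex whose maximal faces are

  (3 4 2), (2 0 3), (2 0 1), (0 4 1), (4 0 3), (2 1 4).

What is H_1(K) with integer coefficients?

Order the vertices as 0 < 1 < 2 < 3 < 4. Listing each simplex with vertices in this order, K has dimension 2 with simplices:

  0-simplices (5): [0], [1], [2], [3], [4]
  1-simplices (9): [0,1], [0,2], [0,3], [0,4], [1,2], [1,4], [2,3], [2,4], [3,4]
  2-simplices (6): [0,1,2], [0,1,4], [0,2,3], [0,3,4], [1,2,4], [2,3,4]

Hence C_0 ≅ Z^5, C_1 ≅ Z^9, C_2 ≅ Z^6.

Boundary ∂_1: C_1 → C_0 sends each edge [p,q] (with p < q) to q − p. For instance
  ∂[0,3] = [3] − [0].
The 5×9 boundary matrix has rank 4 and Smith normal form diag(1,1,1,1).

∂_2: C_2 → C_1 maps a triangle to the signed sum of its edges. For instance
  ∂[0,2,3] = [2,3] − [0,3] + [0,2],
  ∂[0,3,4] = [3,4] − [0,4] + [0,3].
The 9×6 boundary matrix has rank 5 and Smith normal form diag(1,1,1,1,1).

Reading off H_k = ker ∂_k / im ∂_{k+1}:

  H_1: rank ker ∂_1 − rank ∂_2 = (9 − 4) − 5 = 0, and the invariant factors of ∂_2 are all 1, so H_1 ≅ 0.

(K is a triangulation of the 2-sphere S^2.)

H_1 ≅ 0.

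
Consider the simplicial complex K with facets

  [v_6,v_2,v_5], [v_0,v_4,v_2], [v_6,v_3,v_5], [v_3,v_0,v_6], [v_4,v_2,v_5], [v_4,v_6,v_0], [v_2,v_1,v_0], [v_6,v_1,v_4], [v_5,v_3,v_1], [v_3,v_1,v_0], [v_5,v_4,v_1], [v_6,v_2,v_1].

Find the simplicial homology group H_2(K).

H_2 = 0.

K has 7 vertices, 18 edges, 12 triangles.
rank ∂_2 = 12, rank ∂_3 = 0 ⇒ b_2 = 12 − 12 − 0 = 0. So H_2 = 0.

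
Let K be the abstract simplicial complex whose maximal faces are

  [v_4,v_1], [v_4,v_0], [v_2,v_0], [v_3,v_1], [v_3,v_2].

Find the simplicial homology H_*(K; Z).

H_0 ≅ Z,  H_1 ≅ Z.

We work with the vertex ordering v_0 < v_1 < v_2 < v_3 < v_4. The simplices of K, each written with vertices in increasing order, are:

  0-simplices (5): [v_0], [v_1], [v_2], [v_3], [v_4]
  1-simplices (5): [v_0,v_2], [v_0,v_4], [v_1,v_3], [v_1,v_4], [v_2,v_3]

giving chain groups C_0 ≅ Z^5, C_1 ≅ Z^5.

∂_1: C_1 → C_0 sends each edge [p,q] (with p < q) to q − p.
This gives a 5×5 integer matrix of rank 4; reducing to Smith normal form yields diagonal entries (1,1,1,1).

Now H_k = ker ∂_k / im ∂_{k+1}, so:

  H_0: rank C_0 − rank ∂_1 = 5 − 4 = 1, and the invariant factors of ∂_1 are all 1, so H_0 = Z.
  H_1: rank ker ∂_1 − rank ∂_2 = (5 − 4) − 0 = 1, and there is no ∂_2, so H_1 = Z.

As a check, the Euler characteristic is 5 − 5 = 0, which agrees with 1 − 1 = 0.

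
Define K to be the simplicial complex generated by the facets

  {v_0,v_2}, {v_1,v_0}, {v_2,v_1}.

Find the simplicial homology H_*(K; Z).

We work with the vertex ordering v_0 < v_1 < v_2. The simplices of K, each written with vertices in increasing order, are:

  0-simplices (3): [v_0], [v_1], [v_2]
  1-simplices (3): [v_0,v_1], [v_0,v_2], [v_1,v_2]

so the chain groups are C_0 ≅ Z^3, C_1 ≅ Z^3.

∂_1: C_1 → C_0 sends each edge [p,q] (with p < q) to q − p. For instance
  ∂[v_0,v_2] = [v_2] − [v_0].
The resulting 3×3 matrix has rank 2, and its Smith normal form has invariant factors (1,1).

Computing H_k = (kernel of ∂_k) / (image of ∂_{k+1}):

  H_0: rank C_0 − rank ∂_1 = 3 − 2 = 1, and the invariant factors of ∂_1 are all 1, so H_0 ≅ Z.
  H_1: rank ker ∂_1 − rank ∂_2 = (3 − 2) − 0 = 1, and there is no ∂_2, so H_1 ≅ Z.

H_0 ≅ Z,  H_1 ≅ Z.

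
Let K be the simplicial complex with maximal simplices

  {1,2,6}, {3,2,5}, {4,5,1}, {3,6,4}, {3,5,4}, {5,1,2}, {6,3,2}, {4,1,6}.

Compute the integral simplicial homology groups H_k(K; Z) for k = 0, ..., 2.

K has 6 vertices, 12 edges, 8 triangles.
rank ∂_0 = 0, rank ∂_1 = 5 ⇒ b_0 = 6 − 0 − 5 = 1; all invariant factors of ∂_1 are 1 so no torsion. So H_0 = Z.
rank ∂_1 = 5, rank ∂_2 = 7 ⇒ b_1 = 12 − 5 − 7 = 0; all invariant factors of ∂_2 are 1 so no torsion. So H_1 = 0.
rank ∂_2 = 7, rank ∂_3 = 0 ⇒ b_2 = 8 − 7 − 0 = 1. So H_2 = Z.

H_0 ≅ Z,  H_1 = 0,  H_2 ≅ Z.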